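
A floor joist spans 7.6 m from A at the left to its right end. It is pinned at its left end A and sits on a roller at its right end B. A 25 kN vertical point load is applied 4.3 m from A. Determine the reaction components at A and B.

A_x = 0, A_y = 10.86 kN, B_y = 14.14 kN

Moments about A: B_y·7.6 − 25·4.3 = 0 → B_y = 107.5/7.6 = 14.1447 ≈ 14.14 kN.
ΣF_y = 0: A_y + 14.1447 − 25 = 0 → A_y = 10.86 kN.
ΣF_x = 0: no horizontal applied forces, so A_x = 0.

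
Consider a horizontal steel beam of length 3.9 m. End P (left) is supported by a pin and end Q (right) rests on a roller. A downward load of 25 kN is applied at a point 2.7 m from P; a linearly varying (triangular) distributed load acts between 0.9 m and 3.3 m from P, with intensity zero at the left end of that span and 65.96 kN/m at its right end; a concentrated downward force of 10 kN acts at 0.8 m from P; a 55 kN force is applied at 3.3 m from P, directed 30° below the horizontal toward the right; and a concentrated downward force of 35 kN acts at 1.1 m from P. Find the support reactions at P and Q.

Resultant of the triangular load: ½ × 65.96 × 2.4 = 79.152 kN, acting at 2.5 m from P (one-third of the span from the peak).
Taking moments about P: Q_y·3.9 − 25·2.7 − (½·65.96·2.4)·2.5 − 10·0.8 − 55·sin30°·3.3 − 35·1.1 = 0 → Q_y = 402.63/3.9 = 103.238 ≈ 103.2 kN.
ΣF_y = 0: P_y + 103.238 − 25 − ½·65.96·2.4 − 10 − 55·sin30° − 35 = 0 → P_y = 73.41 kN.
ΣF_x = 0: P_x + 55·cos30° = 0 → P_x = -47.63 kN.

P_x = -47.63 kN, P_y = 73.41 kN, Q_y = 103.2 kN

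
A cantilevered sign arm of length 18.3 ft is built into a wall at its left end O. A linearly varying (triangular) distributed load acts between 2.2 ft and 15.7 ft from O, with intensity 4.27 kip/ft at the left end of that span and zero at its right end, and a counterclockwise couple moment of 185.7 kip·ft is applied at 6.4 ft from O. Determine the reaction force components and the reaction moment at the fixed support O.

Resultant of the triangular load: ½ × 4.27 × 13.5 = 28.8225 kip, acting at 6.7 ft from O (one-third of the span from the peak).
ΣF_x = 0: O_x = 0.
ΣF_y = 0: O_y − ½·4.27·13.5 = 0 → O_y = 28.82 kip.
ΣM about O: M_O − (½·4.27·13.5)·6.7 + 185.7 = 0 → M_O = 7.411 kip·ft.

O_x = 0, O_y = 28.82 kip, M_O = 7.411 kip·ft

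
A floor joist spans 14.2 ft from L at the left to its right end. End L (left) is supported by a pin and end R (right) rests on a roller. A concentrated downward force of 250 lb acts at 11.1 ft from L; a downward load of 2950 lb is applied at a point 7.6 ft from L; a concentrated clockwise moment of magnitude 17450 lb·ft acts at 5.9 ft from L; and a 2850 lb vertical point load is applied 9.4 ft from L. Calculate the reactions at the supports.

ΣM about L: R_y·14.2 − 250·11.1 − 2950·7.6 − 17450 − 2850·9.4 = 0 → R_y = 69435/14.2 = 4889.79 ≈ 4890 lb.
ΣF_y = 0: L_y + 4889.79 − 250 − 2950 − 2850 = 0 → L_y = 1160 lb.
ΣF_x = 0: no horizontal applied forces, so L_x = 0.

L_x = 0, L_y = 1160 lb, R_y = 4890 lb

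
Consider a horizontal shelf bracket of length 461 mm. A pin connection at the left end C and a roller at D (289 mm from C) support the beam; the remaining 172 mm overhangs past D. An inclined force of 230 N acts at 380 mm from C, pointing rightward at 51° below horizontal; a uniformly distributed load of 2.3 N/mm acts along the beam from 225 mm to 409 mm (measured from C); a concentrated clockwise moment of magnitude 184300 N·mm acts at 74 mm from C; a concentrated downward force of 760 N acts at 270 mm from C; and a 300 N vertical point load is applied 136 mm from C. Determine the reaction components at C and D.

Resultant of the distributed load: 2.3 × 184 = 423.2 N at 317 mm from C.
ΣM about C: D_y·289 − 230·sin51°·380 − (2.3·184)·317 − 184300 − 760·270 − 300·136 = 0 → D_y = 632377/289 = 2188.16 ≈ 2188 N.
ΣF_y = 0: C_y + 2188.16 − 230·sin51° − 2.3·184 − 760 − 300 = 0 → C_y = -526.2 N.
ΣF_x = 0: C_x + 230·cos51° = 0 → C_x = -144.7 N.

C_x = -144.7 N, C_y = -526.2 N, D_y = 2188 N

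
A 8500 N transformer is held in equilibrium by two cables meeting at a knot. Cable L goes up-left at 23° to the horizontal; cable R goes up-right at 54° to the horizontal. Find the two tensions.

T_L = 5128 N, T_R = 8030 N

ΣF_x = 0: −T_L·cos23° + T_R·cos54° = 0 → T_R = 1.56606·T_L.
ΣF_y = 0: T_L·sin23° + T_R·sin54° = 8500.
Substitute: T_L·(0.390731 + 1.56606·0.809017) = 8500 → T_L = 5127.59 ≈ 5128 N.
Then T_R = 1.56606 × 5127.59 = 8030 N.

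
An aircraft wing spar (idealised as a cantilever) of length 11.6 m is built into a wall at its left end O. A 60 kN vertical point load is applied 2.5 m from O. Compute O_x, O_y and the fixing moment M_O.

O_x = 0, O_y = 60.00 kN, M_O = 150.0 kN·m

ΣF_x = 0: O_x = 0.
ΣF_y = 0: O_y − 60 = 0 → O_y = 60.00 kN.
ΣM about O: M_O − 60·2.5 = 0 → M_O = 150.0 kN·m.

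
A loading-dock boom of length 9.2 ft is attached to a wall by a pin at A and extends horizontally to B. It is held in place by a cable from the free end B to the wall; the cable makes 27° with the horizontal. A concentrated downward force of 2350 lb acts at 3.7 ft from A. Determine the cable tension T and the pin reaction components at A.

ΣM about A: T·sin27°·9.2 − 2350·3.7 = 0 → T = 8695/(9.2·0.45399) = 2081.78 ≈ 2082 lb.
ΣF_x = 0: A_x − T·cos27° = 0 → A_x = 2081.78 × 0.891007 = 1855 lb.
ΣF_y = 0: A_y + T·sin27° − 2350 = 0 → A_y = 2350 − 2081.78 × 0.45399 = 1405 lb.

T = 2082 lb, A_x = 1855 lb, A_y = 1405 lb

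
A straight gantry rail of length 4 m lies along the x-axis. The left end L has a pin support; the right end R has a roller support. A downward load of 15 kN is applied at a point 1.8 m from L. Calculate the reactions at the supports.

L_x = 0, L_y = 8.250 kN, R_y = 6.750 kN

Taking moments about L: R_y·4 − 15·1.8 = 0 → R_y = 27/4 = 6.750 kN.
ΣF_y = 0: L_y + 6.75 − 15 = 0 → L_y = 8.250 kN.
ΣF_x = 0: no horizontal applied forces, so L_x = 0.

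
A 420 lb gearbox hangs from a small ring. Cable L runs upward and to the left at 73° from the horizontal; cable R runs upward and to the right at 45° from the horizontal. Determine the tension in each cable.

ΣF_x = 0: −T_L·cos73° + T_R·cos45° = 0 → T_R = 0.413476·T_L.
ΣF_y = 0: T_L·sin73° + T_R·sin45° = 420.
Substitute: T_L·(0.956305 + 0.413476·0.707107) = 420 → T_L = 336.356 ≈ 336.4 lb.
Then T_R = 0.413476 × 336.356 = 139.1 lb.

T_L = 336.4 lb, T_R = 139.1 lb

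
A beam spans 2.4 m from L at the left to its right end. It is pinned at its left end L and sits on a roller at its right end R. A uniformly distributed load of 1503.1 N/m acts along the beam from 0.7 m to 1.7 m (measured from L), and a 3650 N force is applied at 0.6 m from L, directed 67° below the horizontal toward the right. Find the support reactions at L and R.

L_x = -1426 N, L_y = 3271 N, R_y = 1592 N

Resultant of the distributed load: 1503.1 × 1 = 1503.1 N at 1.2 m from L.
Taking moments about L: R_y·2.4 − (1503.1·1)·1.2 − 3650·sin67°·0.6 = 0 → R_y = 3819.63/2.4 = 1591.51 ≈ 1592 N.
ΣF_y = 0: L_y + 1591.51 − 1503.1·1 − 3650·sin67° = 0 → L_y = 3271 N.
ΣF_x = 0: L_x + 3650·cos67° = 0 → L_x = -1426 N.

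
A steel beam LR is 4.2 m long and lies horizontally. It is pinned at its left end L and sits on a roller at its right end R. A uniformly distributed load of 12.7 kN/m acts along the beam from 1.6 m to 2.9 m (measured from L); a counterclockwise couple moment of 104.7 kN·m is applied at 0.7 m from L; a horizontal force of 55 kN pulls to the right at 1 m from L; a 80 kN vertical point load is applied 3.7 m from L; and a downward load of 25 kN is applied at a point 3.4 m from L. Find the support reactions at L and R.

L_x = -55.00 kN, L_y = 46.88 kN, R_y = 74.63 kN

Resultant of the distributed load: 12.7 × 1.3 = 16.51 kN at 2.25 m from L.
Taking moments about L: R_y·4.2 − (12.7·1.3)·2.25 + 104.7 − 80·3.7 − 25·3.4 = 0 → R_y = 313.4475/4.2 = 74.6304 ≈ 74.63 kN.
ΣF_y = 0: L_y + 74.6304 − 12.7·1.3 − 80 − 25 = 0 → L_y = 46.88 kN.
ΣF_x = 0: L_x + 55 = 0 → L_x = -55.00 kN.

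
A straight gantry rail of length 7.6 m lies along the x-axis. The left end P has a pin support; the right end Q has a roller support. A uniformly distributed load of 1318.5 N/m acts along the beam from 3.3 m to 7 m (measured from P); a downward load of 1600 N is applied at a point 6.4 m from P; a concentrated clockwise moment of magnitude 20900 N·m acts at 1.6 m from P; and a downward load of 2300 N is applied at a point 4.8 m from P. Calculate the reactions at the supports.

Resultant of the distributed load: 1318.5 × 3.7 = 4878.45 N at 5.15 m from P.
Taking moments about P: Q_y·7.6 − (1318.5·3.7)·5.15 − 1600·6.4 − 20900 − 2300·4.8 = 0 → Q_y = 67304.0175/7.6 = 8855.79 ≈ 8856 N.
ΣF_y = 0: P_y + 8855.79 − 1318.5·3.7 − 1600 − 2300 = 0 → P_y = -77.34 N.
ΣF_x = 0: no horizontal applied forces, so P_x = 0.

P_x = 0, P_y = -77.34 N, Q_y = 8856 N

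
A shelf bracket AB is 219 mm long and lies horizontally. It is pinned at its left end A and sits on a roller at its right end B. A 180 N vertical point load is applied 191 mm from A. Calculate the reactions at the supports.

Taking moments about A: B_y·219 − 180·191 = 0 → B_y = 34380/219 = 156.986 ≈ 157.0 N.
ΣF_y = 0: A_y + 156.986 − 180 = 0 → A_y = 23.01 N.
ΣF_x = 0: no horizontal applied forces, so A_x = 0.

A_x = 0, A_y = 23.01 N, B_y = 157.0 N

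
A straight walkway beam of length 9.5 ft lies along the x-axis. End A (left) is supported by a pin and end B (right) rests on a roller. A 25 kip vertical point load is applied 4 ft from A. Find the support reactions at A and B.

Moments about A: B_y·9.5 − 25·4 = 0 → B_y = 100/9.5 = 10.5263 ≈ 10.53 kip.
ΣF_y = 0: A_y + 10.5263 − 25 = 0 → A_y = 14.47 kip.
ΣF_x = 0: no horizontal applied forces, so A_x = 0.

A_x = 0, A_y = 14.47 kip, B_y = 10.53 kip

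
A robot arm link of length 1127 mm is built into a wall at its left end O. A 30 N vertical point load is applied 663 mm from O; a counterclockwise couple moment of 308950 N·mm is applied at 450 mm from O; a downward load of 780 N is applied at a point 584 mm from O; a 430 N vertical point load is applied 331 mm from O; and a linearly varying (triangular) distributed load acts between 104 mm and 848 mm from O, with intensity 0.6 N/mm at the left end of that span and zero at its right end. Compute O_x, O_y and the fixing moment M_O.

O_x = 0, O_y = 1463 N, M_O = 387400 N·mm

Resultant of the triangular load: ½ × 0.6 × 744 = 223.2 N, acting at 352 mm from O (one-third of the span from the peak).
ΣF_x = 0: O_x = 0.
ΣF_y = 0: O_y − 30 − 780 − 430 − ½·0.6·744 = 0 → O_y = 1463 N.
ΣM about O: M_O − 30·663 + 308950 − 780·584 − 430·331 − (½·0.6·744)·352 = 0 → M_O = 387400 N·mm.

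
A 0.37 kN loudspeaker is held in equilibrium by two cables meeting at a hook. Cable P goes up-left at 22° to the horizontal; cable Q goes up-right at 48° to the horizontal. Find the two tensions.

T_P = 0.2635 kN, T_Q = 0.3651 kN

ΣF_x = 0: −T_P·cos22° + T_Q·cos48° = 0 → T_Q = 1.38565·T_P.
ΣF_y = 0: T_P·sin22° + T_Q·sin48° = 0.37.
Substitute: T_P·(0.374607 + 1.38565·0.743145) = 0.37 → T_P = 0.263468 ≈ 0.2635 kN.
Then T_Q = 1.38565 × 0.263468 = 0.3651 kN.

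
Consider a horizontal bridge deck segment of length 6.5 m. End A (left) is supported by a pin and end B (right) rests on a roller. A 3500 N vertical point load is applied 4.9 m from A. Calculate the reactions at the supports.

A_x = 0, A_y = 861.5 N, B_y = 2638 N

Taking moments about A: B_y·6.5 − 3500·4.9 = 0 → B_y = 17150/6.5 = 2638.46 ≈ 2638 N.
ΣF_y = 0: A_y + 2638.46 − 3500 = 0 → A_y = 861.5 N.
ΣF_x = 0: no horizontal applied forces, so A_x = 0.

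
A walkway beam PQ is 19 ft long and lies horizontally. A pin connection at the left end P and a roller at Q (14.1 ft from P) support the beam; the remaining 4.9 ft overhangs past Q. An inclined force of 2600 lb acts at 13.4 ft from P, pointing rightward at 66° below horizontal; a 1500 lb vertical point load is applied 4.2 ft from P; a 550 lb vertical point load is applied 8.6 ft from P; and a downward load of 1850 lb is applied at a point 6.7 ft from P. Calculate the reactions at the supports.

Moments about P: Q_y·14.1 − 2600·sin66°·13.4 − 1500·4.2 − 550·8.6 − 1850·6.7 = 0 → Q_y = 55252.9/14.1 = 3918.65 ≈ 3919 lb.
ΣF_y = 0: P_y + 3918.65 − 2600·sin66° − 1500 − 550 − 1850 = 0 → P_y = 2357 lb.
ΣF_x = 0: P_x + 2600·cos66° = 0 → P_x = -1058 lb.

P_x = -1058 lb, P_y = 2357 lb, Q_y = 3919 lb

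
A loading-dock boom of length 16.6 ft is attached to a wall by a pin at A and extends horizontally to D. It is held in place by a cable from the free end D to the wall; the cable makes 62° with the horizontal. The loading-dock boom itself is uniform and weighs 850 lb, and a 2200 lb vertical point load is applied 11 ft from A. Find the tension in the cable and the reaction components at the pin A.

ΣM about A: T·sin62°·16.6 − 850·8.3 − 2200·11 = 0 → T = 31255/(16.6·0.882948) = 2132.44 ≈ 2132 lb.
ΣF_x = 0: A_x − T·cos62° = 0 → A_x = 2132.44 × 0.469472 = 1001 lb.
ΣF_y = 0: A_y + T·sin62° − 850 − 2200 = 0 → A_y = 3050 − 2132.44 × 0.882948 = 1167 lb.

T = 2132 lb, A_x = 1001 lb, A_y = 1167 lb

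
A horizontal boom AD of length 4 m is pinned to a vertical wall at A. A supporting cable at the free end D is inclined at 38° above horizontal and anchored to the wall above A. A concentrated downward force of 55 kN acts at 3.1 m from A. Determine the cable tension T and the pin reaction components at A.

T = 69.23 kN, A_x = 54.56 kN, A_y = 12.38 kN

ΣM about A: T·sin38°·4 − 55·3.1 = 0 → T = 170.5/(4·0.615661) = 69.2345 ≈ 69.23 kN.
ΣF_x = 0: A_x − T·cos38° = 0 → A_x = 69.2345 × 0.788011 = 54.56 kN.
ΣF_y = 0: A_y + T·sin38° − 55 = 0 → A_y = 55 − 69.2345 × 0.615661 = 12.38 kN.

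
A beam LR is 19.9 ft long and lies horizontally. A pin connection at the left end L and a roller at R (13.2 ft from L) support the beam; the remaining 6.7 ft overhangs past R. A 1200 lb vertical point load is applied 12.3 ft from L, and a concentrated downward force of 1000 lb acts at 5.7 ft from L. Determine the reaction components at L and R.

Taking moments about L: R_y·13.2 − 1200·12.3 − 1000·5.7 = 0 → R_y = 20460/13.2 = 1550 lb.
ΣF_y = 0: L_y + 1550 − 1200 − 1000 = 0 → L_y = 650.0 lb.
ΣF_x = 0: no horizontal applied forces, so L_x = 0.

L_x = 0, L_y = 650.0 lb, R_y = 1550 lb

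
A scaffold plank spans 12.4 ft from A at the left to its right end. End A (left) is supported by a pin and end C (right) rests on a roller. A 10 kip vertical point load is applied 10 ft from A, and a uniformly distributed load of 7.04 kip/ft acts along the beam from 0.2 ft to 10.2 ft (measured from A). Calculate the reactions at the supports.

A_x = 0, A_y = 42.81 kip, C_y = 37.59 kip

Resultant of the distributed load: 7.04 × 10 = 70.4 kip at 5.2 ft from A.
ΣM about A: C_y·12.4 − 10·10 − (7.04·10)·5.2 = 0 → C_y = 466.08/12.4 = 37.5871 ≈ 37.59 kip.
ΣF_y = 0: A_y + 37.5871 − 10 − 7.04·10 = 0 → A_y = 42.81 kip.
ΣF_x = 0: no horizontal applied forces, so A_x = 0.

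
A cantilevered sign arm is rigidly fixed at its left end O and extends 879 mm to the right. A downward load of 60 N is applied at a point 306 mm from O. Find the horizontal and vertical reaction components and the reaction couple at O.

O_x = 0, O_y = 60.00 N, M_O = 18360 N·mm

ΣF_x = 0: O_x = 0.
ΣF_y = 0: O_y − 60 = 0 → O_y = 60.00 N.
ΣM about O: M_O − 60·306 = 0 → M_O = 18360 N·mm.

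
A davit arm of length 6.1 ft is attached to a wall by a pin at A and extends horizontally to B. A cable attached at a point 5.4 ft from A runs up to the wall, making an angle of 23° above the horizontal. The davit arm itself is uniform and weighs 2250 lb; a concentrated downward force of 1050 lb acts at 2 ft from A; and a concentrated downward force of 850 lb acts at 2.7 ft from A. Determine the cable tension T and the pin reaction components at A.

ΣM about A: T·sin23°·5.4 − 2250·3.05 − 1050·2 − 850·2.7 = 0 → T = 11257.5/(5.4·0.390731) = 5335.44 ≈ 5335 lb.
ΣF_x = 0: A_x − T·cos23° = 0 → A_x = 5335.44 × 0.920505 = 4911 lb.
ΣF_y = 0: A_y + T·sin23° − 2250 − 1050 − 850 = 0 → A_y = 4150 − 5335.44 × 0.390731 = 2065 lb.

T = 5335 lb, A_x = 4911 lb, A_y = 2065 lb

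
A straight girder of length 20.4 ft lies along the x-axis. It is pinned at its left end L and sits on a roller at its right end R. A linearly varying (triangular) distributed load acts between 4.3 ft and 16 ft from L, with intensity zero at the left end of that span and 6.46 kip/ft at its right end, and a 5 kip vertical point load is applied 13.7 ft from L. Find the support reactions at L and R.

Resultant of the triangular load: ½ × 6.46 × 11.7 = 37.791 kip, acting at 12.1 ft from L (one-third of the span from the peak).
Moments about L: R_y·20.4 − (½·6.46·11.7)·12.1 − 5·13.7 = 0 → R_y = 525.7711/20.4 = 25.7731 ≈ 25.77 kip.
ΣF_y = 0: L_y + 25.7731 − ½·6.46·11.7 − 5 = 0 → L_y = 17.02 kip.
ΣF_x = 0: no horizontal applied forces, so L_x = 0.

L_x = 0, L_y = 17.02 kip, R_y = 25.77 kip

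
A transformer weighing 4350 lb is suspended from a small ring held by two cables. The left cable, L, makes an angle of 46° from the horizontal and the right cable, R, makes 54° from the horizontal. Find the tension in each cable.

ΣF_x = 0: −T_L·cos46° + T_R·cos54° = 0 → T_R = 1.18182·T_L.
ΣF_y = 0: T_L·sin46° + T_R·sin54° = 4350.
Substitute: T_L·(0.71934 + 1.18182·0.809017) = 4350 → T_L = 2596.31 ≈ 2596 lb.
Then T_R = 1.18182 × 2596.31 = 3068 lb.

T_L = 2596 lb, T_R = 3068 lb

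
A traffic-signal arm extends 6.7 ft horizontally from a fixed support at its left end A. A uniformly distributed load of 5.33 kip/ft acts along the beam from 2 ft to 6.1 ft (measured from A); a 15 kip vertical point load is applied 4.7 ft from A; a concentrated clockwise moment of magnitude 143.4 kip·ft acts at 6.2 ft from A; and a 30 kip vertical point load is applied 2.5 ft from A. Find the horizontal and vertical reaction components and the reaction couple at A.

Resultant of the distributed load: 5.33 × 4.1 = 21.853 kip at 4.05 ft from A.
ΣF_x = 0: A_x = 0.
ΣF_y = 0: A_y − 5.33·4.1 − 15 − 30 = 0 → A_y = 66.85 kip.
ΣM about A: M_A − (5.33·4.1)·4.05 − 15·4.7 − 143.4 − 30·2.5 = 0 → M_A = 377.4 kip·ft.

A_x = 0, A_y = 66.85 kip, M_A = 377.4 kip·ft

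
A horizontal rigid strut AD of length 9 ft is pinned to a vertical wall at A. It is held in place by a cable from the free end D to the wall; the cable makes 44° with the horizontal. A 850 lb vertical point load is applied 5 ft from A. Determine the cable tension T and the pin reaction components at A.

ΣM about A: T·sin44°·9 − 850·5 = 0 → T = 4250/(9·0.694658) = 679.791 ≈ 679.8 lb.
ΣF_x = 0: A_x − T·cos44° = 0 → A_x = 679.791 × 0.71934 = 489.0 lb.
ΣF_y = 0: A_y + T·sin44° − 850 = 0 → A_y = 850 − 679.791 × 0.694658 = 377.8 lb.

T = 679.8 lb, A_x = 489.0 lb, A_y = 377.8 lb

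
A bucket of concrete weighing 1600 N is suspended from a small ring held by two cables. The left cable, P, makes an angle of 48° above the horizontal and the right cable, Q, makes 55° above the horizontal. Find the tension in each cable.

T_P = 941.9 N, T_Q = 1099 N

ΣF_x = 0: −T_P·cos48° + T_Q·cos55° = 0 → T_Q = 1.16659·T_P.
ΣF_y = 0: T_P·sin48° + T_Q·sin55° = 1600.
Substitute: T_P·(0.743145 + 1.16659·0.819152) = 1600 → T_P = 941.864 ≈ 941.9 N.
Then T_Q = 1.16659 × 941.864 = 1099 N.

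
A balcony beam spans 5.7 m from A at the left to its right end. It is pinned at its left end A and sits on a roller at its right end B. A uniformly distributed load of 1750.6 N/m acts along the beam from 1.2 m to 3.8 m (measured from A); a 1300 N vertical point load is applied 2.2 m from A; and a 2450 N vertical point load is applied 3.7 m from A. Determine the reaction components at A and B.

A_x = 0, A_y = 4213 N, B_y = 4088 N

Resultant of the distributed load: 1750.6 × 2.6 = 4551.56 N at 2.5 m from A.
ΣM about A: B_y·5.7 − (1750.6·2.6)·2.5 − 1300·2.2 − 2450·3.7 = 0 → B_y = 23303.9/5.7 = 4088.4 ≈ 4088 N.
ΣF_y = 0: A_y + 4088.4 − 1750.6·2.6 − 1300 − 2450 = 0 → A_y = 4213 N.
ΣF_x = 0: no horizontal applied forces, so A_x = 0.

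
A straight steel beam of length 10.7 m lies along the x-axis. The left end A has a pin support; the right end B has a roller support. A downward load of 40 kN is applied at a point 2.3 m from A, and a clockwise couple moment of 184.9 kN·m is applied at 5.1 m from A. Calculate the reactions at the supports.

Taking moments about A: B_y·10.7 − 40·2.3 − 184.9 = 0 → B_y = 276.9/10.7 = 25.8785 ≈ 25.88 kN.
ΣF_y = 0: A_y + 25.8785 − 40 = 0 → A_y = 14.12 kN.
ΣF_x = 0: no horizontal applied forces, so A_x = 0.

A_x = 0, A_y = 14.12 kN, B_y = 25.88 kN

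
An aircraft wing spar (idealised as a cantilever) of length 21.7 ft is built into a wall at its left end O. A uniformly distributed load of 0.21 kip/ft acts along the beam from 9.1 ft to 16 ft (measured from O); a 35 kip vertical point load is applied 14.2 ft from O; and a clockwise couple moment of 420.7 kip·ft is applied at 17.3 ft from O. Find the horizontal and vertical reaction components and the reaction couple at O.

Resultant of the distributed load: 0.21 × 6.9 = 1.449 kip at 12.55 ft from O.
ΣF_x = 0: O_x = 0.
ΣF_y = 0: O_y − 0.21·6.9 − 35 = 0 → O_y = 36.45 kip.
ΣM about O: M_O − (0.21·6.9)·12.55 − 35·14.2 − 420.7 = 0 → M_O = 935.9 kip·ft.

O_x = 0, O_y = 36.45 kip, M_O = 935.9 kip·ft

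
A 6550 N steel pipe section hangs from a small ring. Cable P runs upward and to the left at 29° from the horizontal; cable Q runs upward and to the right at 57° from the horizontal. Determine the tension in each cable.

T_P = 3576 N, T_Q = 5743 N

ΣF_x = 0: −T_P·cos29° + T_Q·cos57° = 0 → T_Q = 1.60587·T_P.
ΣF_y = 0: T_P·sin29° + T_Q·sin57° = 6550.
Substitute: T_P·(0.48481 + 1.60587·0.838671) = 6550 → T_P = 3576.1 ≈ 3576 N.
Then T_Q = 1.60587 × 3576.1 = 5743 N.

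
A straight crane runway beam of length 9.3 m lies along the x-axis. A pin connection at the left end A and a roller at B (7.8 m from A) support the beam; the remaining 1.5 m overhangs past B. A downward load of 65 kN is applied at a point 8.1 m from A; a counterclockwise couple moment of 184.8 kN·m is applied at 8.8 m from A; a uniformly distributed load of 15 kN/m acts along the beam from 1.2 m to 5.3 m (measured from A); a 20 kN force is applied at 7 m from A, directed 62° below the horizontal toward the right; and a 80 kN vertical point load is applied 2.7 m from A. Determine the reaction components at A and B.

Resultant of the distributed load: 15 × 4.1 = 61.5 kN at 3.25 m from A.
Moments about A: B_y·7.8 − 65·8.1 + 184.8 − (15·4.1)·3.25 − 20·sin62°·7 − 80·2.7 = 0 → B_y = 881.188/7.8 = 112.973 ≈ 113.0 kN.
ΣF_y = 0: A_y + 112.973 − 65 − 15·4.1 − 20·sin62° − 80 = 0 → A_y = 111.2 kN.
ΣF_x = 0: A_x + 20·cos62° = 0 → A_x = -9.389 kN.

A_x = -9.389 kN, A_y = 111.2 kN, B_y = 113.0 kN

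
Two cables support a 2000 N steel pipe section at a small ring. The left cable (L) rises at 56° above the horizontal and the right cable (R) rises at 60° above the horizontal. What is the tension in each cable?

ΣF_x = 0: −T_L·cos56° + T_R·cos60° = 0 → T_R = 1.11839·T_L.
ΣF_y = 0: T_L·sin56° + T_R·sin60° = 2000.
Substitute: T_L·(0.829038 + 1.11839·0.866025) = 2000 → T_L = 1112.6 ≈ 1113 N.
Then T_R = 1.11839 × 1112.6 = 1244 N.

T_L = 1113 N, T_R = 1244 N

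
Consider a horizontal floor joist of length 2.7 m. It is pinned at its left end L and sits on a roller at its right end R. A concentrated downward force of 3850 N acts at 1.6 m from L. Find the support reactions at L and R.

L_x = 0, L_y = 1569 N, R_y = 2281 N

Moments about L: R_y·2.7 − 3850·1.6 = 0 → R_y = 6160/2.7 = 2281.48 ≈ 2281 N.
ΣF_y = 0: L_y + 2281.48 − 3850 = 0 → L_y = 1569 N.
ΣF_x = 0: no horizontal applied forces, so L_x = 0.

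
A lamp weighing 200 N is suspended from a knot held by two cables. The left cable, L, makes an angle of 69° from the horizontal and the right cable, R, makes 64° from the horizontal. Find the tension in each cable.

T_L = 119.9 N, T_R = 98.00 N

ΣF_x = 0: −T_L·cos69° + T_R·cos64° = 0 → T_R = 0.817499·T_L.
ΣF_y = 0: T_L·sin69° + T_R·sin64° = 200.
Substitute: T_L·(0.93358 + 0.817499·0.898794) = 200 → T_L = 119.879 ≈ 119.9 N.
Then T_R = 0.817499 × 119.879 = 98.00 N.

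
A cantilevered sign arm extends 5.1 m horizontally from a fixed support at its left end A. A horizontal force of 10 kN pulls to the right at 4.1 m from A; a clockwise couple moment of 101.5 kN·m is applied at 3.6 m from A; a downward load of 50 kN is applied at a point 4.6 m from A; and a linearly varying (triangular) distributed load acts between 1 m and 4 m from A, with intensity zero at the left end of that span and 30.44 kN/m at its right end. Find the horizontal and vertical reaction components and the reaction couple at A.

Resultant of the triangular load: ½ × 30.44 × 3 = 45.66 kN, acting at 3 m from A (one-third of the span from the peak).
ΣF_x = 0: A_x + 10 = 0 → A_x = -10.00 kN.
ΣF_y = 0: A_y − 50 − ½·30.44·3 = 0 → A_y = 95.66 kN.
ΣM about A: M_A − 101.5 − 50·4.6 − (½·30.44·3)·3 = 0 → M_A = 468.5 kN·m.

A_x = -10.00 kN, A_y = 95.66 kN, M_A = 468.5 kN·m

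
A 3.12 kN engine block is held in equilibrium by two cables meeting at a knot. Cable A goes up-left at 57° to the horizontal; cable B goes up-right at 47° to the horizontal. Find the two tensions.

T_A = 2.193 kN, T_B = 1.751 kN

ΣF_x = 0: −T_A·cos57° + T_B·cos47° = 0 → T_B = 0.798593·T_A.
ΣF_y = 0: T_A·sin57° + T_B·sin47° = 3.12.
Substitute: T_A·(0.838671 + 0.798593·0.731354) = 3.12 → T_A = 2.19297 ≈ 2.193 kN.
Then T_B = 0.798593 × 2.19297 = 1.751 kN.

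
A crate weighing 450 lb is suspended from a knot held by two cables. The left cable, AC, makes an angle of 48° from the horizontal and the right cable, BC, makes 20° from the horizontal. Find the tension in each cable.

T_AC = 456.1 lb, T_BC = 324.8 lb

ΣF_x = 0: −T_AC·cos48° + T_BC·cos20° = 0 → T_BC = 0.712074·T_AC.
ΣF_y = 0: T_AC·sin48° + T_BC·sin20° = 450.
Substitute: T_AC·(0.743145 + 0.712074·0.34202) = 450 → T_AC = 456.071 ≈ 456.1 lb.
Then T_BC = 0.712074 × 456.071 = 324.8 lb.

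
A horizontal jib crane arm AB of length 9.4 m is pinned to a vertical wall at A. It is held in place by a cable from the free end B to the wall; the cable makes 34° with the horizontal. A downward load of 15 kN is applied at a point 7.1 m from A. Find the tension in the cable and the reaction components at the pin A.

T = 20.26 kN, A_x = 16.80 kN, A_y = 3.670 kN

ΣM about A: T·sin34°·9.4 − 15·7.1 = 0 → T = 106.5/(9.4·0.559193) = 20.261 ≈ 20.26 kN.
ΣF_x = 0: A_x − T·cos34° = 0 → A_x = 20.261 × 0.829038 = 16.80 kN.
ΣF_y = 0: A_y + T·sin34° − 15 = 0 → A_y = 15 − 20.261 × 0.559193 = 3.670 kN.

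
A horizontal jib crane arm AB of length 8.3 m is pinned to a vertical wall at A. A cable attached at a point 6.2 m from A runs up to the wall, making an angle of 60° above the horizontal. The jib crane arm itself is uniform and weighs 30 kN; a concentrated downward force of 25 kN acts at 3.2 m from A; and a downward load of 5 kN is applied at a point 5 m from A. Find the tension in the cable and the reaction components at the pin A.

T = 42.74 kN, A_x = 21.37 kN, A_y = 22.98 kN

ΣM about A: T·sin60°·6.2 − 30·4.15 − 25·3.2 − 5·5 = 0 → T = 229.5/(6.2·0.866025) = 42.7426 ≈ 42.74 kN.
ΣF_x = 0: A_x − T·cos60° = 0 → A_x = 42.7426 × 0.5 = 21.37 kN.
ΣF_y = 0: A_y + T·sin60° − 30 − 25 − 5 = 0 → A_y = 60 − 42.7426 × 0.866025 = 22.98 kN.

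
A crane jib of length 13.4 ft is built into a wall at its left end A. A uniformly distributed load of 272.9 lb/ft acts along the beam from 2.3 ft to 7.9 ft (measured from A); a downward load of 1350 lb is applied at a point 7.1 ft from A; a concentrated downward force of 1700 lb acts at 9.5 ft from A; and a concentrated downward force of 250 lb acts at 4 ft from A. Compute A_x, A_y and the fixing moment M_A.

A_x = 0, A_y = 4828 lb, M_A = 34530 lb·ft

Resultant of the distributed load: 272.9 × 5.6 = 1528.24 lb at 5.1 ft from A.
ΣF_x = 0: A_x = 0.
ΣF_y = 0: A_y − 272.9·5.6 − 1350 − 1700 − 250 = 0 → A_y = 4828 lb.
ΣM about A: M_A − (272.9·5.6)·5.1 − 1350·7.1 − 1700·9.5 − 250·4 = 0 → M_A = 34530 lb·ft.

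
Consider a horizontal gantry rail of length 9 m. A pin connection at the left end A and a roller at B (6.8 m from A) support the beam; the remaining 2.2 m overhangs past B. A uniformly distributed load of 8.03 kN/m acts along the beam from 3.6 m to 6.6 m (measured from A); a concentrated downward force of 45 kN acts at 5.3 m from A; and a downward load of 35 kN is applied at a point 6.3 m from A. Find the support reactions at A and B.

A_x = 0, A_y = 18.52 kN, B_y = 85.57 kN

Resultant of the distributed load: 8.03 × 3 = 24.09 kN at 5.1 m from A.
ΣM about A: B_y·6.8 − (8.03·3)·5.1 − 45·5.3 − 35·6.3 = 0 → B_y = 581.859/6.8 = 85.5675 ≈ 85.57 kN.
ΣF_y = 0: A_y + 85.5675 − 8.03·3 − 45 − 35 = 0 → A_y = 18.52 kN.
ΣF_x = 0: no horizontal applied forces, so A_x = 0.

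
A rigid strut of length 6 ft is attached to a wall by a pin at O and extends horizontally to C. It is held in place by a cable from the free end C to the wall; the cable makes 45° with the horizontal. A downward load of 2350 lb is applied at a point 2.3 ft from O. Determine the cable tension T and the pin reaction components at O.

T = 1274 lb, O_x = 900.8 lb, O_y = 1449 lb

ΣM about O: T·sin45°·6 − 2350·2.3 = 0 → T = 5405/(6·0.707107) = 1273.97 ≈ 1274 lb.
ΣF_x = 0: O_x − T·cos45° = 0 → O_x = 1273.97 × 0.707107 = 900.8 lb.
ΣF_y = 0: O_y + T·sin45° − 2350 = 0 → O_y = 2350 − 1273.97 × 0.707107 = 1449 lb.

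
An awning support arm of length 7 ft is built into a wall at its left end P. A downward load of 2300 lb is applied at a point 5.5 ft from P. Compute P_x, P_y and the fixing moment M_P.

ΣF_x = 0: P_x = 0.
ΣF_y = 0: P_y − 2300 = 0 → P_y = 2300 lb.
ΣM about P: M_P − 2300·5.5 = 0 → M_P = 12650 lb·ft.

P_x = 0, P_y = 2300 lb, M_P = 12650 lb·ft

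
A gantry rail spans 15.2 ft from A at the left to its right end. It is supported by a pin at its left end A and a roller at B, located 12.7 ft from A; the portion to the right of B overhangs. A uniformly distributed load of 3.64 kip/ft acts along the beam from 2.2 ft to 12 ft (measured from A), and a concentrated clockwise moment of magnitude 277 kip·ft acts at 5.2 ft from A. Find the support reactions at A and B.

A_x = 0, A_y = -6.082 kip, B_y = 41.75 kip

Resultant of the distributed load: 3.64 × 9.8 = 35.672 kip at 7.1 ft from A.
Moments about A: B_y·12.7 − (3.64·9.8)·7.1 − 277 = 0 → B_y = 530.2712/12.7 = 41.7536 ≈ 41.75 kip.
ΣF_y = 0: A_y + 41.7536 − 3.64·9.8 = 0 → A_y = -6.082 kip.
ΣF_x = 0: no horizontal applied forces, so A_x = 0.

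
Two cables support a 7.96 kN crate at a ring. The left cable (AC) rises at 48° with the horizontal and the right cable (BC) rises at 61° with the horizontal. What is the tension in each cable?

ΣF_x = 0: −T_AC·cos48° + T_BC·cos61° = 0 → T_BC = 1.38019·T_AC.
ΣF_y = 0: T_AC·sin48° + T_BC·sin61° = 7.96.
Substitute: T_AC·(0.743145 + 1.38019·0.87462) = 7.96 → T_AC = 4.08145 ≈ 4.081 kN.
Then T_BC = 1.38019 × 4.08145 = 5.633 kN.

T_AC = 4.081 kN, T_BC = 5.633 kN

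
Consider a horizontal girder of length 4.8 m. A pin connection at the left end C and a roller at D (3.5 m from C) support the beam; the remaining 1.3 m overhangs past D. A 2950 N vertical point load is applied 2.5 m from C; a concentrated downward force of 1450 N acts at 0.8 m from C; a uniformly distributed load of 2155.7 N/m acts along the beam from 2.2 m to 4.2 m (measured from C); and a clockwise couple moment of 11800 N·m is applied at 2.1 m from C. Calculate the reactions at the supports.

Resultant of the distributed load: 2155.7 × 2 = 4311.4 N at 3.2 m from C.
ΣM about C: D_y·3.5 − 2950·2.5 − 1450·0.8 − (2155.7·2)·3.2 − 11800 = 0 → D_y = 34131.48/3.5 = 9751.85 ≈ 9752 N.
ΣF_y = 0: C_y + 9751.85 − 2950 − 1450 − 2155.7·2 = 0 → C_y = -1040 N.
ΣF_x = 0: no horizontal applied forces, so C_x = 0.

C_x = 0, C_y = -1040 N, D_y = 9752 N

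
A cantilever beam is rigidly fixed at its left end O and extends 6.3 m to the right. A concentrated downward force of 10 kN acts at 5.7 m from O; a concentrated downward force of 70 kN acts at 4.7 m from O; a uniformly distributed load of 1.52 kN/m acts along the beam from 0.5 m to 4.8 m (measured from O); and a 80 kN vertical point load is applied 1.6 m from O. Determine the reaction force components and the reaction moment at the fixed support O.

O_x = 0, O_y = 166.5 kN, M_O = 531.3 kN·m

Resultant of the distributed load: 1.52 × 4.3 = 6.536 kN at 2.65 m from O.
ΣF_x = 0: O_x = 0.
ΣF_y = 0: O_y − 10 − 70 − 1.52·4.3 − 80 = 0 → O_y = 166.5 kN.
ΣM about O: M_O − 10·5.7 − 70·4.7 − (1.52·4.3)·2.65 − 80·1.6 = 0 → M_O = 531.3 kN·m.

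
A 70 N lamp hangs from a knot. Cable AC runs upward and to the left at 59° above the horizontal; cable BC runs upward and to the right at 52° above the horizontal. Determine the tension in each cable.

ΣF_x = 0: −T_AC·cos59° + T_BC·cos52° = 0 → T_BC = 0.836561·T_AC.
ΣF_y = 0: T_AC·sin59° + T_BC·sin52° = 70.
Substitute: T_AC·(0.857167 + 0.836561·0.788011) = 70 → T_AC = 46.1624 ≈ 46.16 N.
Then T_BC = 0.836561 × 46.1624 = 38.62 N.

T_AC = 46.16 N, T_BC = 38.62 N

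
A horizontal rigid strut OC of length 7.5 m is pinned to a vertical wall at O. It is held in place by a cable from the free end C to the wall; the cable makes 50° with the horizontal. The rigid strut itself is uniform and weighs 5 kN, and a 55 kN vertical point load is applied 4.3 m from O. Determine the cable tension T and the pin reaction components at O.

ΣM about O: T·sin50°·7.5 − 5·3.75 − 55·4.3 = 0 → T = 255.25/(7.5·0.766044) = 44.4274 ≈ 44.43 kN.
ΣF_x = 0: O_x − T·cos50° = 0 → O_x = 44.4274 × 0.642788 = 28.56 kN.
ΣF_y = 0: O_y + T·sin50° − 5 − 55 = 0 → O_y = 60 − 44.4274 × 0.766044 = 25.97 kN.

T = 44.43 kN, O_x = 28.56 kN, O_y = 25.97 kN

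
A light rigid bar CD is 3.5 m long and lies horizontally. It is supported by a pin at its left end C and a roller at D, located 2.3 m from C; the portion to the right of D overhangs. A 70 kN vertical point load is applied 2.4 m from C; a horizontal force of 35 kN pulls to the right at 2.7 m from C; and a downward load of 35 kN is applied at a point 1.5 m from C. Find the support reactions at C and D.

C_x = -35.00 kN, C_y = 9.130 kN, D_y = 95.87 kN

Taking moments about C: D_y·2.3 − 70·2.4 − 35·1.5 = 0 → D_y = 220.5/2.3 = 95.8696 ≈ 95.87 kN.
ΣF_y = 0: C_y + 95.8696 − 70 − 35 = 0 → C_y = 9.130 kN.
ΣF_x = 0: C_x + 35 = 0 → C_x = -35.00 kN.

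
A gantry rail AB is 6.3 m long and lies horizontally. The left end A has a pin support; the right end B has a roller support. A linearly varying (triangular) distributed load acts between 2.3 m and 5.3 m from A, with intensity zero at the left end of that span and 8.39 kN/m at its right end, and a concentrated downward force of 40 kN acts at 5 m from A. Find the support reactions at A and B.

A_x = 0, A_y = 12.25 kN, B_y = 40.34 kN

Resultant of the triangular load: ½ × 8.39 × 3 = 12.585 kN, acting at 4.3 m from A (one-third of the span from the peak).
ΣM about A: B_y·6.3 − (½·8.39·3)·4.3 − 40·5 = 0 → B_y = 254.1155/6.3 = 40.3358 ≈ 40.34 kN.
ΣF_y = 0: A_y + 40.3358 − ½·8.39·3 − 40 = 0 → A_y = 12.25 kN.
ΣF_x = 0: no horizontal applied forces, so A_x = 0.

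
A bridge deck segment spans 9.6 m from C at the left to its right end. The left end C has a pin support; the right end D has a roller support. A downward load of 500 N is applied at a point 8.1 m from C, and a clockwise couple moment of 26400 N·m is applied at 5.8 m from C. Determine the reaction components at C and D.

ΣM about C: D_y·9.6 − 500·8.1 − 26400 = 0 → D_y = 30450/9.6 = 3171.88 ≈ 3172 N.
ΣF_y = 0: C_y + 3171.88 − 500 = 0 → C_y = -2672 N.
ΣF_x = 0: no horizontal applied forces, so C_x = 0.

C_x = 0, C_y = -2672 N, D_y = 3172 N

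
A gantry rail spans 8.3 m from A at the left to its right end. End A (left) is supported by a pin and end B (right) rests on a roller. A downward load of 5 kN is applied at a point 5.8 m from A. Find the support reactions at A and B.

ΣM about A: B_y·8.3 − 5·5.8 = 0 → B_y = 29/8.3 = 3.49398 ≈ 3.494 kN.
ΣF_y = 0: A_y + 3.49398 − 5 = 0 → A_y = 1.506 kN.
ΣF_x = 0: no horizontal applied forces, so A_x = 0.

A_x = 0, A_y = 1.506 kN, B_y = 3.494 kN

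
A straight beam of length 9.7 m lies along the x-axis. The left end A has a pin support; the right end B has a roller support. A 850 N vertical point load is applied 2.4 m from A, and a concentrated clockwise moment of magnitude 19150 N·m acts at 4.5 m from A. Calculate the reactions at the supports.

Moments about A: B_y·9.7 − 850·2.4 − 19150 = 0 → B_y = 21190/9.7 = 2184.54 ≈ 2185 N.
ΣF_y = 0: A_y + 2184.54 − 850 = 0 → A_y = -1335 N.
ΣF_x = 0: no horizontal applied forces, so A_x = 0.

A_x = 0, A_y = -1335 N, B_y = 2185 N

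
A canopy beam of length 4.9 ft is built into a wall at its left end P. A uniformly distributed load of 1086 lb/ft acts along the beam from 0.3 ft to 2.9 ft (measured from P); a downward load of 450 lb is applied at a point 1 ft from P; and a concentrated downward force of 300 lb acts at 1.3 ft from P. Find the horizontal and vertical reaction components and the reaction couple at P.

Resultant of the distributed load: 1086 × 2.6 = 2823.6 lb at 1.6 ft from P.
ΣF_x = 0: P_x = 0.
ΣF_y = 0: P_y − 1086·2.6 − 450 − 300 = 0 → P_y = 3574 lb.
ΣM about P: M_P − (1086·2.6)·1.6 − 450·1 − 300·1.3 = 0 → M_P = 5358 lb·ft.

P_x = 0, P_y = 3574 lb, M_P = 5358 lb·ft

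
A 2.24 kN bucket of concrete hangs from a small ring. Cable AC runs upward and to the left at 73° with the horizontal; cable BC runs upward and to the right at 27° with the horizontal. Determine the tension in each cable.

ΣF_x = 0: −T_AC·cos73° + T_BC·cos27° = 0 → T_BC = 0.328136·T_AC.
ΣF_y = 0: T_AC·sin73° + T_BC·sin27° = 2.24.
Substitute: T_AC·(0.956305 + 0.328136·0.45399) = 2.24 → T_AC = 2.02664 ≈ 2.027 kN.
Then T_BC = 0.328136 × 2.02664 = 0.6650 kN.

T_AC = 2.027 kN, T_BC = 0.6650 kN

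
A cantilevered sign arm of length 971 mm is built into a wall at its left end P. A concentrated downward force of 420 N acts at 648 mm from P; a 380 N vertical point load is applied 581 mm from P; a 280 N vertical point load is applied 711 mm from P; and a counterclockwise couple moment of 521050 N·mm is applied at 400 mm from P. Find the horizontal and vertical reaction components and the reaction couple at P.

ΣF_x = 0: P_x = 0.
ΣF_y = 0: P_y − 420 − 380 − 280 = 0 → P_y = 1080 N.
ΣM about P: M_P − 420·648 − 380·581 − 280·711 + 521050 = 0 → M_P = 171000 N·mm.

P_x = 0, P_y = 1080 N, M_P = 171000 N·mm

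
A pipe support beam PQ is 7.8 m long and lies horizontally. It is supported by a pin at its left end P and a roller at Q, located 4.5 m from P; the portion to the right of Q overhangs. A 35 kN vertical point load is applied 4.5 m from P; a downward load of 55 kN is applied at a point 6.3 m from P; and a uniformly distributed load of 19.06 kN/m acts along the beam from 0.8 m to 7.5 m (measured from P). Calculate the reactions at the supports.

P_x = 0, P_y = -12.07 kN, Q_y = 229.8 kN

Resultant of the distributed load: 19.06 × 6.7 = 127.702 kN at 4.15 m from P.
ΣM about P: Q_y·4.5 − 35·4.5 − 55·6.3 − (19.06·6.7)·4.15 = 0 → Q_y = 1033.9633/4.5 = 229.77 ≈ 229.8 kN.
ΣF_y = 0: P_y + 229.77 − 35 − 55 − 19.06·6.7 = 0 → P_y = -12.07 kN.
ΣF_x = 0: no horizontal applied forces, so P_x = 0.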